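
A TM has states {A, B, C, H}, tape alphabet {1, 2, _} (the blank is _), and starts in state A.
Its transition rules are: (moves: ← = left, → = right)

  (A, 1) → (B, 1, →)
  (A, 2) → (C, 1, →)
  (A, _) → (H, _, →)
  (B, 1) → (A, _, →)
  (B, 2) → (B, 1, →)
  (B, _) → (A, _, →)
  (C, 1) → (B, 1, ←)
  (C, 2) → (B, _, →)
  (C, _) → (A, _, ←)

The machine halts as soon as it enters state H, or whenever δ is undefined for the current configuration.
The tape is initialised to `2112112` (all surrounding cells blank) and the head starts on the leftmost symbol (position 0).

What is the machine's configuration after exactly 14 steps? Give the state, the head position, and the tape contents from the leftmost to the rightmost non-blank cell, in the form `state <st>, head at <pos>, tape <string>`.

state A, head at 8, tape 1__1_1

A | [2]112112__   read 2 → write 1, move →, go to C
C | 1[1]12112__   read 1 → write 1, move ←, go to B
B | [1]112112__   read 1 → write _, move →, go to A
A | _[1]12112__   read 1 → write 1, move →, go to B
B | _1[1]2112__   read 1 → write _, move →, go to A
A | _1_[2]112__   read 2 → write 1, move →, go to C
C | _1_1[1]12__   read 1 → write 1, move ←, go to B
B | _1_[1]112__   read 1 → write _, move →, go to A
A | _1__[1]12__   read 1 → write 1, move →, go to B
B | _1__1[1]2__   read 1 → write _, move →, go to A
A | _1__1_[2]__   read 2 → write 1, move →, go to C
C | _1__1_1[_]_   read _ → write _, move ←, go to A
A | _1__1_[1]__   read 1 → write 1, move →, go to B
B | _1__1_1[_]_   read _ → write _, move →, go to A
A | _1__1_1_[_]
After 14 steps: state A, head at 8, tape 1__1_1.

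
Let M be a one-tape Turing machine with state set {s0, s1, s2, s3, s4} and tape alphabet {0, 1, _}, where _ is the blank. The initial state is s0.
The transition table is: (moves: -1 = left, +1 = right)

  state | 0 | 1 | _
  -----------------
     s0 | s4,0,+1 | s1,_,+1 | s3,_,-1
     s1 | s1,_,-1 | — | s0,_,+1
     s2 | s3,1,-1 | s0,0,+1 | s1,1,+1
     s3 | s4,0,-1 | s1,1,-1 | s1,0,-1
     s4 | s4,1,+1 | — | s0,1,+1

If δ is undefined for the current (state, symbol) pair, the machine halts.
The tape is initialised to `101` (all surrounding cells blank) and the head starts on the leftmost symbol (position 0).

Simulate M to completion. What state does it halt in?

s0 | _[1]01___   read 1 → write _, move +1, go to s1
s1 | __[0]1___   read 0 → write _, move -1, go to s1
s1 | _[_]_1___   read _ → write _, move +1, go to s0
s0 | __[_]1___   read _ → write _, move -1, go to s3
s3 | _[_]_1___   read _ → write 0, move -1, go to s1
s1 | [_]0_1___   read _ → write _, move +1, go to s0
s0 | _[0]_1___   read 0 → write 0, move +1, go to s4
s4 | _0[_]1___   read _ → write 1, move +1, go to s0
s0 | _01[1]___   read 1 → write _, move +1, go to s1
s1 | _01_[_]__   read _ → write _, move +1, go to s0
s0 | _01__[_]_   read _ → write _, move -1, go to s3
s3 | _01_[_]__   read _ → write 0, move -1, go to s1
s1 | _01[_]0__   read _ → write _, move +1, go to s0
s0 | _01_[0]__   read 0 → write 0, move +1, go to s4
s4 | _01_0[_]_   read _ → write 1, move +1, go to s0
s0 | _01_01[_]   read _ → write _, move -1, go to s3
s3 | _01_0[1]_   read 1 → write 1, move -1, go to s1
s1 | _01_[0]1_   read 0 → write _, move -1, go to s1
s1 | _01[_]_1_   read _ → write _, move +1, go to s0
s0 | _01_[_]1_   read _ → write _, move -1, go to s3
s3 | _01[_]_1_   read _ → write 0, move -1, go to s1
s1 | _0[1]0_1_
No transition is defined for (s1, 1); M halts in state s1.

s1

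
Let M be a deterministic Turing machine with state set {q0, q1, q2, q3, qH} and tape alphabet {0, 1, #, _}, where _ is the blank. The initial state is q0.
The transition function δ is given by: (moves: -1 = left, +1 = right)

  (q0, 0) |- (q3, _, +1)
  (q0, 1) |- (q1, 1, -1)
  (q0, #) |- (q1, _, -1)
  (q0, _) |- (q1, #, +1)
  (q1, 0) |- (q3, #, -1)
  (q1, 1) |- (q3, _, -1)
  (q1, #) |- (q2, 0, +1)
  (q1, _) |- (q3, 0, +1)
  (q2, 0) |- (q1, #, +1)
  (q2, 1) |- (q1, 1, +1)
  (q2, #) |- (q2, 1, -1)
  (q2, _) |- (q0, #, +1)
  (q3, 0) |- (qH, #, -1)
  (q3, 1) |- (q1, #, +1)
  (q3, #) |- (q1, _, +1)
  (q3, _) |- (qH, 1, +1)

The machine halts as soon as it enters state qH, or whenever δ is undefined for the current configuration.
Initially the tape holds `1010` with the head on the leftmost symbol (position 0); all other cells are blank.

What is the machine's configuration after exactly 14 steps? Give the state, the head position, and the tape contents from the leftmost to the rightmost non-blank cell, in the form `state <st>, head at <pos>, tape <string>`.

state=q0 head=0 tape=_[1]010_____   (q0,1)→(q1,1,-1)
state=q1 head=-1 tape=[_]1010_____   (q1,_)→(q3,0,+1)
state=q3 head=0 tape=0[1]010_____   (q3,1)→(q1,#,+1)
state=q1 head=1 tape=0#[0]10_____   (q1,0)→(q3,#,-1)
state=q3 head=0 tape=0[#]#10_____   (q3,#)→(q1,_,+1)
state=q1 head=1 tape=0_[#]10_____   (q1,#)→(q2,0,+1)
state=q2 head=2 tape=0_0[1]0_____   (q2,1)→(q1,1,+1)
state=q1 head=3 tape=0_01[0]_____   (q1,0)→(q3,#,-1)
state=q3 head=2 tape=0_0[1]#_____   (q3,1)→(q1,#,+1)
state=q1 head=3 tape=0_0#[#]_____   (q1,#)→(q2,0,+1)
state=q2 head=4 tape=0_0#0[_]____   (q2,_)→(q0,#,+1)
state=q0 head=5 tape=0_0#0#[_]___   (q0,_)→(q1,#,+1)
state=q1 head=6 tape=0_0#0##[_]__   (q1,_)→(q3,0,+1)
state=q3 head=7 tape=0_0#0##0[_]_   (q3,_)→(qH,1,+1)
state=qH head=8 tape=0_0#0##01[_]
After 14 steps: state qH, head at 8, tape 0_0#0##01.

state qH, head at 8, tape 0_0#0##01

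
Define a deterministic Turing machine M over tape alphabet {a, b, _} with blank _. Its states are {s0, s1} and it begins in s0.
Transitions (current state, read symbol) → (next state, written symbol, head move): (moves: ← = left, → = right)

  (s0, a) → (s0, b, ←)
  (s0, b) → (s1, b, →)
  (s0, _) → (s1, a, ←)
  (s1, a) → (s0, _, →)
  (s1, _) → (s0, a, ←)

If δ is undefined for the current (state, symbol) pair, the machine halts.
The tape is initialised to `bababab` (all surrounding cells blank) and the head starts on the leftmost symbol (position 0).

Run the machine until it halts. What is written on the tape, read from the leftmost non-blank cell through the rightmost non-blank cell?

b_b_b_bab

s0 | [b]ababab__   read b → write b, move →, go to s1
s1 | b[a]babab__   read a → write _, move →, go to s0
s0 | b_[b]abab__   read b → write b, move →, go to s1
s1 | b_b[a]bab__   read a → write _, move →, go to s0
s0 | b_b_[b]ab__   read b → write b, move →, go to s1
s1 | b_b_b[a]b__   read a → write _, move →, go to s0
s0 | b_b_b_[b]__   read b → write b, move →, go to s1
s1 | b_b_b_b[_]_   read _ → write a, move ←, go to s0
s0 | b_b_b_[b]a_   read b → write b, move →, go to s1
s1 | b_b_b_b[a]_   read a → write _, move →, go to s0
s0 | b_b_b_b_[_]   read _ → write a, move ←, go to s1
s1 | b_b_b_b[_]a   read _ → write a, move ←, go to s0
s0 | b_b_b_[b]aa   read b → write b, move →, go to s1
s1 | b_b_b_b[a]a   read a → write _, move →, go to s0
s0 | b_b_b_b_[a]   read a → write b, move ←, go to s0
s0 | b_b_b_b[_]b   read _ → write a, move ←, go to s1
s1 | b_b_b_[b]ab
The non-blank tape span at halt is b_b_b_bab.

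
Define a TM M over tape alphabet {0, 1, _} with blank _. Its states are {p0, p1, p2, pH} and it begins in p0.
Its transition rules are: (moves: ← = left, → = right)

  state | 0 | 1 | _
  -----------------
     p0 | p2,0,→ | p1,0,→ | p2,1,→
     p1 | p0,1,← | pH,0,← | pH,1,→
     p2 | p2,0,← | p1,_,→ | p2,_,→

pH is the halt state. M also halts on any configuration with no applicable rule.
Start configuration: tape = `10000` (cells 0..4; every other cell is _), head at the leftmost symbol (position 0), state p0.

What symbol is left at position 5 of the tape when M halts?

1

state=p0 head=0 tape=[1]0000__   (p0,1)→(p1,0,→)
state=p1 head=1 tape=0[0]000__   (p1,0)→(p0,1,←)
state=p0 head=0 tape=[0]1000__   (p0,0)→(p2,0,→)
state=p2 head=1 tape=0[1]000__   (p2,1)→(p1,_,→)
state=p1 head=2 tape=0_[0]00__   (p1,0)→(p0,1,←)
state=p0 head=1 tape=0[_]100__   (p0,_)→(p2,1,→)
state=p2 head=2 tape=01[1]00__   (p2,1)→(p1,_,→)
state=p1 head=3 tape=01_[0]0__   (p1,0)→(p0,1,←)
state=p0 head=2 tape=01[_]10__   (p0,_)→(p2,1,→)
state=p2 head=3 tape=011[1]0__   (p2,1)→(p1,_,→)
state=p1 head=4 tape=011_[0]__   (p1,0)→(p0,1,←)
state=p0 head=3 tape=011[_]1__   (p0,_)→(p2,1,→)
state=p2 head=4 tape=0111[1]__   (p2,1)→(p1,_,→)
state=p1 head=5 tape=0111_[_]_   (p1,_)→(pH,1,→)
state=pH head=6 tape=0111_1[_]
Cell 5 holds 1 when M halts.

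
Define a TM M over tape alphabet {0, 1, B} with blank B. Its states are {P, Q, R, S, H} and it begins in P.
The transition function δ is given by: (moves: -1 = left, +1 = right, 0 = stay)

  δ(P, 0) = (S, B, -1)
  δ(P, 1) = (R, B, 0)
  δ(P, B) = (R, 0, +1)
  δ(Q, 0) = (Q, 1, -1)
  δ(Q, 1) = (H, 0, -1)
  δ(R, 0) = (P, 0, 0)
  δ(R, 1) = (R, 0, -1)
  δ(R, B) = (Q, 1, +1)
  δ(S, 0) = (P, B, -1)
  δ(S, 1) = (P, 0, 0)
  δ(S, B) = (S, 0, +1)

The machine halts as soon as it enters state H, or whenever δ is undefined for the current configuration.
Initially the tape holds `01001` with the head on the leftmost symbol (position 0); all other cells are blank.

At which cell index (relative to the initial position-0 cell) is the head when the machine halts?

-1

P | BBB[0]1001   read 0 → write B, move -1, go to S
S | BB[B]B1001   read B → write 0, move +1, go to S
S | BB0[B]1001   read B → write 0, move +1, go to S
S | BB00[1]001   read 1 → write 0, move 0, go to P
P | BB00[0]001   read 0 → write B, move -1, go to S
S | BB0[0]B001   read 0 → write B, move -1, go to P
P | BB[0]BB001   read 0 → write B, move -1, go to S
S | B[B]BBB001   read B → write 0, move +1, go to S
S | B0[B]BB001   read B → write 0, move +1, go to S
S | B00[B]B001   read B → write 0, move +1, go to S
S | B000[B]001   read B → write 0, move +1, go to S
S | B0000[0]01   read 0 → write B, move -1, go to P
P | B000[0]B01   read 0 → write B, move -1, go to S
S | B00[0]BB01   read 0 → write B, move -1, go to P
P | B0[0]BBB01   read 0 → write B, move -1, go to S
S | B[0]BBBB01   read 0 → write B, move -1, go to P
P | [B]BBBBB01   read B → write 0, move +1, go to R
R | 0[B]BBBB01   read B → write 1, move +1, go to Q
Q | 01[B]BBB01
At halt the head is at cell -1.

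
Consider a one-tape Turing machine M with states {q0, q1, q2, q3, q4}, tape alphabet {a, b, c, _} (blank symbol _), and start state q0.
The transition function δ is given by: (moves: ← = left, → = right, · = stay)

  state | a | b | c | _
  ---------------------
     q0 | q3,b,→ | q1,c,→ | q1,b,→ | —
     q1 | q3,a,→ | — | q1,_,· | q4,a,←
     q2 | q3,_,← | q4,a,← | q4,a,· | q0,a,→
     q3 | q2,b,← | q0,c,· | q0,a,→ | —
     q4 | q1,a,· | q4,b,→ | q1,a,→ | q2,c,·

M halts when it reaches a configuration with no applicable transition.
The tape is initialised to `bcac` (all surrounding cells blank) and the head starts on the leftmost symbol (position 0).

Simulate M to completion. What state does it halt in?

q3

state=q0 head=0 tape=_[b]cac_   (q0,b)→(q1,c,→)
state=q1 head=1 tape=_c[c]ac_   (q1,c)→(q1,_,·)
state=q1 head=1 tape=_c[_]ac_   (q1,_)→(q4,a,←)
state=q4 head=0 tape=_[c]aac_   (q4,c)→(q1,a,→)
state=q1 head=1 tape=_a[a]ac_   (q1,a)→(q3,a,→)
state=q3 head=2 tape=_aa[a]c_   (q3,a)→(q2,b,←)
state=q2 head=1 tape=_a[a]bc_   (q2,a)→(q3,_,←)
state=q3 head=0 tape=_[a]_bc_   (q3,a)→(q2,b,←)
state=q2 head=-1 tape=[_]b_bc_   (q2,_)→(q0,a,→)
state=q0 head=0 tape=a[b]_bc_   (q0,b)→(q1,c,→)
state=q1 head=1 tape=ac[_]bc_   (q1,_)→(q4,a,←)
state=q4 head=0 tape=a[c]abc_   (q4,c)→(q1,a,→)
state=q1 head=1 tape=aa[a]bc_   (q1,a)→(q3,a,→)
state=q3 head=2 tape=aaa[b]c_   (q3,b)→(q0,c,·)
state=q0 head=2 tape=aaa[c]c_   (q0,c)→(q1,b,→)
state=q1 head=3 tape=aaab[c]_   (q1,c)→(q1,_,·)
state=q1 head=3 tape=aaab[_]_   (q1,_)→(q4,a,←)
state=q4 head=2 tape=aaa[b]a_   (q4,b)→(q4,b,→)
state=q4 head=3 tape=aaab[a]_   (q4,a)→(q1,a,·)
state=q1 head=3 tape=aaab[a]_   (q1,a)→(q3,a,→)
state=q3 head=4 tape=aaaba[_]
No transition is defined for (q3, _); M halts in state q3.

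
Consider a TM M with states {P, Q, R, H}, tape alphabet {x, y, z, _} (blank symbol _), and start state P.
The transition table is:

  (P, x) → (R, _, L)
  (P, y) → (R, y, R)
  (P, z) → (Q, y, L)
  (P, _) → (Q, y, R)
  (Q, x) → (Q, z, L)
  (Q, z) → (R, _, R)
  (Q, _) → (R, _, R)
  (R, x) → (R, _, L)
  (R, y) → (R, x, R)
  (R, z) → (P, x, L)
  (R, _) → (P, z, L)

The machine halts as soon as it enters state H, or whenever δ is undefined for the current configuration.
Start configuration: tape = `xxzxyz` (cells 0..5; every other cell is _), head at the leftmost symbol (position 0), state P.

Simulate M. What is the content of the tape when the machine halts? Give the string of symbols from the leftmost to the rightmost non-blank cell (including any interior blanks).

state=P head=0 tape=____[x]xzxyz   (P,x)→(R,_,L)
state=R head=-1 tape=___[_]_xzxyz   (R,_)→(P,z,L)
state=P head=-2 tape=__[_]z_xzxyz   (P,_)→(Q,y,R)
state=Q head=-1 tape=__y[z]_xzxyz   (Q,z)→(R,_,R)
state=R head=0 tape=__y_[_]xzxyz   (R,_)→(P,z,L)
state=P head=-1 tape=__y[_]zxzxyz   (P,_)→(Q,y,R)
state=Q head=0 tape=__yy[z]xzxyz   (Q,z)→(R,_,R)
state=R head=1 tape=__yy_[x]zxyz   (R,x)→(R,_,L)
state=R head=0 tape=__yy[_]_zxyz   (R,_)→(P,z,L)
state=P head=-1 tape=__y[y]z_zxyz   (P,y)→(R,y,R)
state=R head=0 tape=__yy[z]_zxyz   (R,z)→(P,x,L)
state=P head=-1 tape=__y[y]x_zxyz   (P,y)→(R,y,R)
state=R head=0 tape=__yy[x]_zxyz   (R,x)→(R,_,L)
state=R head=-1 tape=__y[y]__zxyz   (R,y)→(R,x,R)
state=R head=0 tape=__yx[_]_zxyz   (R,_)→(P,z,L)
state=P head=-1 tape=__y[x]z_zxyz   (P,x)→(R,_,L)
state=R head=-2 tape=__[y]_z_zxyz   (R,y)→(R,x,R)
state=R head=-1 tape=__x[_]z_zxyz   (R,_)→(P,z,L)
state=P head=-2 tape=__[x]zz_zxyz   (P,x)→(R,_,L)
state=R head=-3 tape=_[_]_zz_zxyz   (R,_)→(P,z,L)
state=P head=-4 tape=[_]z_zz_zxyz   (P,_)→(Q,y,R)
state=Q head=-3 tape=y[z]_zz_zxyz   (Q,z)→(R,_,R)
state=R head=-2 tape=y_[_]zz_zxyz   (R,_)→(P,z,L)
state=P head=-3 tape=y[_]zzz_zxyz   (P,_)→(Q,y,R)
state=Q head=-2 tape=yy[z]zz_zxyz   (Q,z)→(R,_,R)
state=R head=-1 tape=yy_[z]z_zxyz   (R,z)→(P,x,L)
state=P head=-2 tape=yy[_]xz_zxyz   (P,_)→(Q,y,R)
state=Q head=-1 tape=yyy[x]z_zxyz   (Q,x)→(Q,z,L)
state=Q head=-2 tape=yy[y]zz_zxyz
The non-blank tape span at halt is yyyzz_zxyz.

yyyzz_zxyz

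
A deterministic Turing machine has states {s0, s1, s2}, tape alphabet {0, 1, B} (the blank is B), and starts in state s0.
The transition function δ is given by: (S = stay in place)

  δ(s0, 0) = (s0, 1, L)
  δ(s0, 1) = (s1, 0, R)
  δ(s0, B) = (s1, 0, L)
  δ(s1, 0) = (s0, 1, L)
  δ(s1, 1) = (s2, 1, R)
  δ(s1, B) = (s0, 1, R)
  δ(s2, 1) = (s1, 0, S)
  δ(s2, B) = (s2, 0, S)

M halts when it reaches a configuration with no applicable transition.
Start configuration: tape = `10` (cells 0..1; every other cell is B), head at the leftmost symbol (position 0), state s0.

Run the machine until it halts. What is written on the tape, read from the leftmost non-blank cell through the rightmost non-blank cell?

state=s0 head=0 tape=BB[1]0B   (s0,1)→(s1,0,R)
state=s1 head=1 tape=BB0[0]B   (s1,0)→(s0,1,L)
state=s0 head=0 tape=BB[0]1B   (s0,0)→(s0,1,L)
state=s0 head=-1 tape=B[B]11B   (s0,B)→(s1,0,L)
state=s1 head=-2 tape=[B]011B   (s1,B)→(s0,1,R)
state=s0 head=-1 tape=1[0]11B   (s0,0)→(s0,1,L)
state=s0 head=-2 tape=[1]111B   (s0,1)→(s1,0,R)
state=s1 head=-1 tape=0[1]11B   (s1,1)→(s2,1,R)
state=s2 head=0 tape=01[1]1B   (s2,1)→(s1,0,S)
state=s1 head=0 tape=01[0]1B   (s1,0)→(s0,1,L)
state=s0 head=-1 tape=0[1]11B   (s0,1)→(s1,0,R)
state=s1 head=0 tape=00[1]1B   (s1,1)→(s2,1,R)
state=s2 head=1 tape=001[1]B   (s2,1)→(s1,0,S)
state=s1 head=1 tape=001[0]B   (s1,0)→(s0,1,L)
state=s0 head=0 tape=00[1]1B   (s0,1)→(s1,0,R)
state=s1 head=1 tape=000[1]B   (s1,1)→(s2,1,R)
state=s2 head=2 tape=0001[B]   (s2,B)→(s2,0,S)
state=s2 head=2 tape=0001[0]
The non-blank tape span at halt is 00010.

00010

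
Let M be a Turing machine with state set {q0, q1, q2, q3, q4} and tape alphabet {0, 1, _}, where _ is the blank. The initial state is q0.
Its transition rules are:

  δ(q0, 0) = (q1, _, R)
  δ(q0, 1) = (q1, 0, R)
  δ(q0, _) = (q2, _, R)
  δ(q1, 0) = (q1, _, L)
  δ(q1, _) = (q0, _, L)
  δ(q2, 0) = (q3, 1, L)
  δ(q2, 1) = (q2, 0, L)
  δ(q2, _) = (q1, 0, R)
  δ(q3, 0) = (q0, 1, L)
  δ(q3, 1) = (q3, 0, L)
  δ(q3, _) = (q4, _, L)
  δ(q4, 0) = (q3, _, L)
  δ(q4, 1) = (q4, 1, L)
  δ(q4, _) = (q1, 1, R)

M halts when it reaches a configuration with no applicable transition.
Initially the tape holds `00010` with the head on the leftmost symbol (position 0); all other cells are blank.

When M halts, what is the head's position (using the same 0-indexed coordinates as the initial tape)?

q0 | _[0]0010   read 0 → write _, move R, go to q1
q1 | __[0]010   read 0 → write _, move L, go to q1
q1 | _[_]_010   read _ → write _, move L, go to q0
q0 | [_]__010   read _ → write _, move R, go to q2
q2 | _[_]_010   read _ → write 0, move R, go to q1
q1 | _0[_]010   read _ → write _, move L, go to q0
q0 | _[0]_010   read 0 → write _, move R, go to q1
q1 | __[_]010   read _ → write _, move L, go to q0
q0 | _[_]_010   read _ → write _, move R, go to q2
q2 | __[_]010   read _ → write 0, move R, go to q1
q1 | __0[0]10   read 0 → write _, move L, go to q1
q1 | __[0]_10   read 0 → write _, move L, go to q1
q1 | _[_]__10   read _ → write _, move L, go to q0
q0 | [_]___10   read _ → write _, move R, go to q2
q2 | _[_]__10   read _ → write 0, move R, go to q1
q1 | _0[_]_10   read _ → write _, move L, go to q0
q0 | _[0]__10   read 0 → write _, move R, go to q1
q1 | __[_]_10   read _ → write _, move L, go to q0
q0 | _[_]__10   read _ → write _, move R, go to q2
q2 | __[_]_10   read _ → write 0, move R, go to q1
q1 | __0[_]10   read _ → write _, move L, go to q0
q0 | __[0]_10   read 0 → write _, move R, go to q1
q1 | ___[_]10   read _ → write _, move L, go to q0
q0 | __[_]_10   read _ → write _, move R, go to q2
q2 | ___[_]10   read _ → write 0, move R, go to q1
q1 | ___0[1]0
At halt the head is at cell 3.

3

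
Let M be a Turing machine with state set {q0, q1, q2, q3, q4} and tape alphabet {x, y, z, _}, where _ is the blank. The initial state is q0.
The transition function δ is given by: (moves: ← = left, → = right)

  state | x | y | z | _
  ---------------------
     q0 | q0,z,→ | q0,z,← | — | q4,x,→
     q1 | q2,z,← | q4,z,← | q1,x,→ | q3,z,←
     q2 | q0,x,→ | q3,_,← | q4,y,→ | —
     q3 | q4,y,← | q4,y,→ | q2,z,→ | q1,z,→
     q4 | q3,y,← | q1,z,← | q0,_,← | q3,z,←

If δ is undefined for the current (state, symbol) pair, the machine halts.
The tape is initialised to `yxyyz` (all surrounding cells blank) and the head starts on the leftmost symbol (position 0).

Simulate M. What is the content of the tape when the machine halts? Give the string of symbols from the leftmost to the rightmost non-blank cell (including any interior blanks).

z_zzyyyyz

q0 | ____[y]xyyz   read y → write z, move ←, go to q0
q0 | ___[_]zxyyz   read _ → write x, move →, go to q4
q4 | ___x[z]xyyz   read z → write _, move ←, go to q0
q0 | ___[x]_xyyz   read x → write z, move →, go to q0
q0 | ___z[_]xyyz   read _ → write x, move →, go to q4
q4 | ___zx[x]yyz   read x → write y, move ←, go to q3
q3 | ___z[x]yyyz   read x → write y, move ←, go to q4
q4 | ___[z]yyyyz   read z → write _, move ←, go to q0
q0 | __[_]_yyyyz   read _ → write x, move →, go to q4
q4 | __x[_]yyyyz   read _ → write z, move ←, go to q3
q3 | __[x]zyyyyz   read x → write y, move ←, go to q4
q4 | _[_]yzyyyyz   read _ → write z, move ←, go to q3
q3 | [_]zyzyyyyz   read _ → write z, move →, go to q1
q1 | z[z]yzyyyyz   read z → write x, move →, go to q1
q1 | zx[y]zyyyyz   read y → write z, move ←, go to q4
q4 | z[x]zzyyyyz   read x → write y, move ←, go to q3
q3 | [z]yzzyyyyz   read z → write z, move →, go to q2
q2 | z[y]zzyyyyz   read y → write _, move ←, go to q3
q3 | [z]_zzyyyyz   read z → write z, move →, go to q2
q2 | z[_]zzyyyyz
The non-blank tape span at halt is z_zzyyyyz.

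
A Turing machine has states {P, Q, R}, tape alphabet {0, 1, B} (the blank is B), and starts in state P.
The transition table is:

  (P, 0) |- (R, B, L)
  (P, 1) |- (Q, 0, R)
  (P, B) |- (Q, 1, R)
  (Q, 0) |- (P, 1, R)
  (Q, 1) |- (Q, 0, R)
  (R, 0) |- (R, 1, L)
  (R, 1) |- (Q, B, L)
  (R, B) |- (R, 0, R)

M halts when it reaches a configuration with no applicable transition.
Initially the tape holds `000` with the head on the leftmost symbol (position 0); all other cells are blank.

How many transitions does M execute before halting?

state=P head=0 tape=BB[0]00BB   (P,0)→(R,B,L)
state=R head=-1 tape=B[B]B00BB   (R,B)→(R,0,R)
state=R head=0 tape=B0[B]00BB   (R,B)→(R,0,R)
state=R head=1 tape=B00[0]0BB   (R,0)→(R,1,L)
state=R head=0 tape=B0[0]10BB   (R,0)→(R,1,L)
state=R head=-1 tape=B[0]110BB   (R,0)→(R,1,L)
state=R head=-2 tape=[B]1110BB   (R,B)→(R,0,R)
state=R head=-1 tape=0[1]110BB   (R,1)→(Q,B,L)
state=Q head=-2 tape=[0]B110BB   (Q,0)→(P,1,R)
state=P head=-1 tape=1[B]110BB   (P,B)→(Q,1,R)
state=Q head=0 tape=11[1]10BB   (Q,1)→(Q,0,R)
state=Q head=1 tape=110[1]0BB   (Q,1)→(Q,0,R)
state=Q head=2 tape=1100[0]BB   (Q,0)→(P,1,R)
state=P head=3 tape=11001[B]B   (P,B)→(Q,1,R)
state=Q head=4 tape=110011[B]
M halts after 14 transitions.

14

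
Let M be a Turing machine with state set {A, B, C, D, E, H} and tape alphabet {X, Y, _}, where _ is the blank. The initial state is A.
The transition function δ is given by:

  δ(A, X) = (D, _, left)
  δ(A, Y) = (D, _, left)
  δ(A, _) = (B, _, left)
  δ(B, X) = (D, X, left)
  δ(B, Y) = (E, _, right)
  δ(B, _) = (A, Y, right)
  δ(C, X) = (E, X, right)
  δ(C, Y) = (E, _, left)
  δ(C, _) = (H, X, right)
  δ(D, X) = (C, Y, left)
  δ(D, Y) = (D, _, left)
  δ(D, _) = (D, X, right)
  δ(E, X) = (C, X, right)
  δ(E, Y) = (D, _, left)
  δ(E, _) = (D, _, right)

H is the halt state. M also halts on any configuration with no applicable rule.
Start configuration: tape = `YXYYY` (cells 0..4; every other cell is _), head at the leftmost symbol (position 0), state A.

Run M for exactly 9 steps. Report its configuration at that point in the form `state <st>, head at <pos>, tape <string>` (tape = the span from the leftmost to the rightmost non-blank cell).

state=A head=0 tape=_[Y]XYYY   (A,Y)→(D,_,left)
state=D head=-1 tape=[_]_XYYY   (D,_)→(D,X,right)
state=D head=0 tape=X[_]XYYY   (D,_)→(D,X,right)
state=D head=1 tape=XX[X]YYY   (D,X)→(C,Y,left)
state=C head=0 tape=X[X]YYYY   (C,X)→(E,X,right)
state=E head=1 tape=XX[Y]YYY   (E,Y)→(D,_,left)
state=D head=0 tape=X[X]_YYY   (D,X)→(C,Y,left)
state=C head=-1 tape=[X]Y_YYY   (C,X)→(E,X,right)
state=E head=0 tape=X[Y]_YYY   (E,Y)→(D,_,left)
state=D head=-1 tape=[X]__YYY
After 9 steps: state D, head at -1, tape X__YYY.

state D, head at -1, tape X__YYY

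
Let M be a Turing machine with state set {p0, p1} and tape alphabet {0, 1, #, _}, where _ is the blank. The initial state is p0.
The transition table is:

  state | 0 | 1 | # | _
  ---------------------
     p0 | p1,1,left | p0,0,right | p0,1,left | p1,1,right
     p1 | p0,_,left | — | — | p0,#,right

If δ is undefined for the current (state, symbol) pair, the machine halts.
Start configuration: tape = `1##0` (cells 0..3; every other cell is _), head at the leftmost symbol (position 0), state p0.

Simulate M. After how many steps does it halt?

p0 | __[1]##0   read 1 → write 0, move right, go to p0
p0 | __0[#]#0   read # → write 1, move left, go to p0
p0 | __[0]1#0   read 0 → write 1, move left, go to p1
p1 | _[_]11#0   read _ → write #, move right, go to p0
p0 | _#[1]1#0   read 1 → write 0, move right, go to p0
p0 | _#0[1]#0   read 1 → write 0, move right, go to p0
p0 | _#00[#]0   read # → write 1, move left, go to p0
p0 | _#0[0]10   read 0 → write 1, move left, go to p1
p1 | _#[0]110   read 0 → write _, move left, go to p0
p0 | _[#]_110   read # → write 1, move left, go to p0
p0 | [_]1_110   read _ → write 1, move right, go to p1
p1 | 1[1]_110
M halts after 11 transitions.

11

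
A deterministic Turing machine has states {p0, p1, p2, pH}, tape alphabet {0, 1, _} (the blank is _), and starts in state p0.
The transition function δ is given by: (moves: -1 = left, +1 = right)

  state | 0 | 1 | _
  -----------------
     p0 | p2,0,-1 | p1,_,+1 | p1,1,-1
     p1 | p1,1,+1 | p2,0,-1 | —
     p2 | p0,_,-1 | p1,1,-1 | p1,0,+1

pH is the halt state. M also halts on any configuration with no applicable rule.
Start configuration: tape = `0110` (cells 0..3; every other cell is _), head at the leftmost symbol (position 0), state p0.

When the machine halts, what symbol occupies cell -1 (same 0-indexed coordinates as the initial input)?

1

state=p0 head=0 tape=__[0]110   (p0,0)→(p2,0,-1)
state=p2 head=-1 tape=_[_]0110   (p2,_)→(p1,0,+1)
state=p1 head=0 tape=_0[0]110   (p1,0)→(p1,1,+1)
state=p1 head=1 tape=_01[1]10   (p1,1)→(p2,0,-1)
state=p2 head=0 tape=_0[1]010   (p2,1)→(p1,1,-1)
state=p1 head=-1 tape=_[0]1010   (p1,0)→(p1,1,+1)
state=p1 head=0 tape=_1[1]010   (p1,1)→(p2,0,-1)
state=p2 head=-1 tape=_[1]0010   (p2,1)→(p1,1,-1)
state=p1 head=-2 tape=[_]10010
Cell -1 holds 1 when M halts.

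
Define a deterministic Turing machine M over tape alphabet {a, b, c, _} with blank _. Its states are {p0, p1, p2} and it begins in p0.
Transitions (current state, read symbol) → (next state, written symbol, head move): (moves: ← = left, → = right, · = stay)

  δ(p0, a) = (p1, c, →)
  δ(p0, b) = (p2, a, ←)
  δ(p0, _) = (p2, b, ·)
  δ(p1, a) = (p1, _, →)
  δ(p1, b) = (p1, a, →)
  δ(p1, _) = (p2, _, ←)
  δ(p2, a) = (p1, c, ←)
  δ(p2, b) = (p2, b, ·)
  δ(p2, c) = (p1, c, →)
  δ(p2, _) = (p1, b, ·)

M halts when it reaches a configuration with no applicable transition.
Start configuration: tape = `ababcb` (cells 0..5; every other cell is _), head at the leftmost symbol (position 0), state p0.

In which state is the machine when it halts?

state=p0 head=0 tape=[a]babcb   (p0,a)→(p1,c,→)
state=p1 head=1 tape=c[b]abcb   (p1,b)→(p1,a,→)
state=p1 head=2 tape=ca[a]bcb   (p1,a)→(p1,_,→)
state=p1 head=3 tape=ca_[b]cb   (p1,b)→(p1,a,→)
state=p1 head=4 tape=ca_a[c]b
No transition is defined for (p1, c); M halts in state p1.

p1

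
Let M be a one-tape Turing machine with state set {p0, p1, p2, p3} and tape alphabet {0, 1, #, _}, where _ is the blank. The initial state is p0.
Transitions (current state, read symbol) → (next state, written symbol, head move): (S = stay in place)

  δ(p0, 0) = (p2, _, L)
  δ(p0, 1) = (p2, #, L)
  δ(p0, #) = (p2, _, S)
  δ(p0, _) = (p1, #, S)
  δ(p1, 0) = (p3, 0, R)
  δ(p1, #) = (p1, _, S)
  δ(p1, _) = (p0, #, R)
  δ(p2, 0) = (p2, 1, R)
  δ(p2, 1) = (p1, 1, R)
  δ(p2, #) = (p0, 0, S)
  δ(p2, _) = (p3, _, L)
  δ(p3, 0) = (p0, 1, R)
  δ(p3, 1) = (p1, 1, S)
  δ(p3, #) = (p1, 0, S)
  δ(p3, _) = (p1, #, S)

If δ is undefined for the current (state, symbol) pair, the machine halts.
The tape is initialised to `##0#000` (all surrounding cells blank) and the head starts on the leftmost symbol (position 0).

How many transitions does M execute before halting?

state=p0 head=0 tape=_[#]#0#000   (p0,#)→(p2,_,S)
state=p2 head=0 tape=_[_]#0#000   (p2,_)→(p3,_,L)
state=p3 head=-1 tape=[_]_#0#000   (p3,_)→(p1,#,S)
state=p1 head=-1 tape=[#]_#0#000   (p1,#)→(p1,_,S)
state=p1 head=-1 tape=[_]_#0#000   (p1,_)→(p0,#,R)
state=p0 head=0 tape=#[_]#0#000   (p0,_)→(p1,#,S)
state=p1 head=0 tape=#[#]#0#000   (p1,#)→(p1,_,S)
state=p1 head=0 tape=#[_]#0#000   (p1,_)→(p0,#,R)
state=p0 head=1 tape=##[#]0#000   (p0,#)→(p2,_,S)
state=p2 head=1 tape=##[_]0#000   (p2,_)→(p3,_,L)
state=p3 head=0 tape=#[#]_0#000   (p3,#)→(p1,0,S)
state=p1 head=0 tape=#[0]_0#000   (p1,0)→(p3,0,R)
state=p3 head=1 tape=#0[_]0#000   (p3,_)→(p1,#,S)
state=p1 head=1 tape=#0[#]0#000   (p1,#)→(p1,_,S)
state=p1 head=1 tape=#0[_]0#000   (p1,_)→(p0,#,R)
state=p0 head=2 tape=#0#[0]#000   (p0,0)→(p2,_,L)
state=p2 head=1 tape=#0[#]_#000   (p2,#)→(p0,0,S)
state=p0 head=1 tape=#0[0]_#000   (p0,0)→(p2,_,L)
state=p2 head=0 tape=#[0]__#000   (p2,0)→(p2,1,R)
state=p2 head=1 tape=#1[_]_#000   (p2,_)→(p3,_,L)
state=p3 head=0 tape=#[1]__#000   (p3,1)→(p1,1,S)
state=p1 head=0 tape=#[1]__#000
M halts after 21 transitions.

21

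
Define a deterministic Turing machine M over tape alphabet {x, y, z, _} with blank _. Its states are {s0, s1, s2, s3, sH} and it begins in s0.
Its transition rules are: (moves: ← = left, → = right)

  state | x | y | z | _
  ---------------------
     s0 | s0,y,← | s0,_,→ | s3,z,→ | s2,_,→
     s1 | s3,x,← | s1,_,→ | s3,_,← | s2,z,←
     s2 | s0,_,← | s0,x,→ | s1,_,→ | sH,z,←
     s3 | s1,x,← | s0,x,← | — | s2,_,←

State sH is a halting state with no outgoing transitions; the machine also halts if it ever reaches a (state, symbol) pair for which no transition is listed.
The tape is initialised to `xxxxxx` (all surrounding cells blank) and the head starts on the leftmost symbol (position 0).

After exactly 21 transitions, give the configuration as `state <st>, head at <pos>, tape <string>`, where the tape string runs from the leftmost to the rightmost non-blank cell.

s0 | _[x]xxxxx   read x → write y, move ←, go to s0
s0 | [_]yxxxxx   read _ → write _, move →, go to s2
s2 | _[y]xxxxx   read y → write x, move →, go to s0
s0 | _x[x]xxxx   read x → write y, move ←, go to s0
s0 | _[x]yxxxx   read x → write y, move ←, go to s0
s0 | [_]yyxxxx   read _ → write _, move →, go to s2
s2 | _[y]yxxxx   read y → write x, move →, go to s0
s0 | _x[y]xxxx   read y → write _, move →, go to s0
s0 | _x_[x]xxx   read x → write y, move ←, go to s0
s0 | _x[_]yxxx   read _ → write _, move →, go to s2
s2 | _x_[y]xxx   read y → write x, move →, go to s0
s0 | _x_x[x]xx   read x → write y, move ←, go to s0
s0 | _x_[x]yxx   read x → write y, move ←, go to s0
s0 | _x[_]yyxx   read _ → write _, move →, go to s2
s2 | _x_[y]yxx   read y → write x, move →, go to s0
s0 | _x_x[y]xx   read y → write _, move →, go to s0
s0 | _x_x_[x]x   read x → write y, move ←, go to s0
s0 | _x_x[_]yx   read _ → write _, move →, go to s2
s2 | _x_x_[y]x   read y → write x, move →, go to s0
s0 | _x_x_x[x]   read x → write y, move ←, go to s0
s0 | _x_x_[x]y   read x → write y, move ←, go to s0
s0 | _x_x[_]yy
After 21 steps: state s0, head at 3, tape x_x_yy.

state s0, head at 3, tape x_x_yy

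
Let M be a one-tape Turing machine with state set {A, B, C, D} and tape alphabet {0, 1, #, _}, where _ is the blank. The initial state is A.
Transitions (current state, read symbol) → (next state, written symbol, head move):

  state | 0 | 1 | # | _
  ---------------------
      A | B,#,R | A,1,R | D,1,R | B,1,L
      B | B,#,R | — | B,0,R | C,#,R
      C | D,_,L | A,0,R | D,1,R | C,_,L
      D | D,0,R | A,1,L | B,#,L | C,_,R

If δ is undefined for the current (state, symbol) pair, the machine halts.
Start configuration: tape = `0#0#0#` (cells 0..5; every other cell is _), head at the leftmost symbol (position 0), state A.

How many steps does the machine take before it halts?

state=A head=0 tape=[0]#0#0#___   (A,0)→(B,#,R)
state=B head=1 tape=#[#]0#0#___   (B,#)→(B,0,R)
state=B head=2 tape=#0[0]#0#___   (B,0)→(B,#,R)
state=B head=3 tape=#0#[#]0#___   (B,#)→(B,0,R)
state=B head=4 tape=#0#0[0]#___   (B,0)→(B,#,R)
state=B head=5 tape=#0#0#[#]___   (B,#)→(B,0,R)
state=B head=6 tape=#0#0#0[_]__   (B,_)→(C,#,R)
state=C head=7 tape=#0#0#0#[_]_   (C,_)→(C,_,L)
state=C head=6 tape=#0#0#0[#]__   (C,#)→(D,1,R)
state=D head=7 tape=#0#0#01[_]_   (D,_)→(C,_,R)
state=C head=8 tape=#0#0#01_[_]   (C,_)→(C,_,L)
state=C head=7 tape=#0#0#01[_]_   (C,_)→(C,_,L)
state=C head=6 tape=#0#0#0[1]__   (C,1)→(A,0,R)
state=A head=7 tape=#0#0#00[_]_   (A,_)→(B,1,L)
state=B head=6 tape=#0#0#0[0]1_   (B,0)→(B,#,R)
state=B head=7 tape=#0#0#0#[1]_
M halts after 15 transitions.

15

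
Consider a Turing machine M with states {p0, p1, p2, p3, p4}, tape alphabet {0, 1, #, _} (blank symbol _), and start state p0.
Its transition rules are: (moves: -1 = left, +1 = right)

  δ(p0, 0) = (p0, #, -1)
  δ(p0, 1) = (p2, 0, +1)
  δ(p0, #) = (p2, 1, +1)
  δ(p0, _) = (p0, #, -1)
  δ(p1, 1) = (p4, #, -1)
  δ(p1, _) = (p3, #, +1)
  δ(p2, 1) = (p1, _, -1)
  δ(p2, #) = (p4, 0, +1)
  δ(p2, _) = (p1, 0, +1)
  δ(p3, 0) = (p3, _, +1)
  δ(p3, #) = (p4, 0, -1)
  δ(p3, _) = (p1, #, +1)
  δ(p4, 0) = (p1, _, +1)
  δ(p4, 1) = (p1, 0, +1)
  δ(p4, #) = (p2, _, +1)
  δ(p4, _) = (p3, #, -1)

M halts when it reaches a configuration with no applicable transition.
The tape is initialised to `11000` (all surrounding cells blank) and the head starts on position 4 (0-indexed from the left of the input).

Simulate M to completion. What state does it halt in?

state=p0 head=4 tape=1100[0]_   (p0,0)→(p0,#,-1)
state=p0 head=3 tape=110[0]#_   (p0,0)→(p0,#,-1)
state=p0 head=2 tape=11[0]##_   (p0,0)→(p0,#,-1)
state=p0 head=1 tape=1[1]###_   (p0,1)→(p2,0,+1)
state=p2 head=2 tape=10[#]##_   (p2,#)→(p4,0,+1)
state=p4 head=3 tape=100[#]#_   (p4,#)→(p2,_,+1)
state=p2 head=4 tape=100_[#]_   (p2,#)→(p4,0,+1)
state=p4 head=5 tape=100_0[_]   (p4,_)→(p3,#,-1)
state=p3 head=4 tape=100_[0]#   (p3,0)→(p3,_,+1)
state=p3 head=5 tape=100__[#]   (p3,#)→(p4,0,-1)
state=p4 head=4 tape=100_[_]0   (p4,_)→(p3,#,-1)
state=p3 head=3 tape=100[_]#0   (p3,_)→(p1,#,+1)
state=p1 head=4 tape=100#[#]0
No transition is defined for (p1, #); M halts in state p1.

p1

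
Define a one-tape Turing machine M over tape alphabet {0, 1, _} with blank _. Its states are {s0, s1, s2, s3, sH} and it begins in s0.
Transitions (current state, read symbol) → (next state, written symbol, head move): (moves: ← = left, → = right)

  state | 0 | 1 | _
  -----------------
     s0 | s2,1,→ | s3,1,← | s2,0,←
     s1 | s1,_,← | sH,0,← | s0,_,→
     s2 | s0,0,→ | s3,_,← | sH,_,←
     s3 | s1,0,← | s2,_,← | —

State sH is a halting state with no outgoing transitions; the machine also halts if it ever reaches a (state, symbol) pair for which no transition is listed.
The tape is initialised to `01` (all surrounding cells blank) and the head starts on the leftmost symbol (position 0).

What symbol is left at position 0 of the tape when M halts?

_

s0 | __[0]1   read 0 → write 1, move →, go to s2
s2 | __1[1]   read 1 → write _, move ←, go to s3
s3 | __[1]_   read 1 → write _, move ←, go to s2
s2 | _[_]__   read _ → write _, move ←, go to sH
sH | [_]___
Cell 0 holds _ when M halts.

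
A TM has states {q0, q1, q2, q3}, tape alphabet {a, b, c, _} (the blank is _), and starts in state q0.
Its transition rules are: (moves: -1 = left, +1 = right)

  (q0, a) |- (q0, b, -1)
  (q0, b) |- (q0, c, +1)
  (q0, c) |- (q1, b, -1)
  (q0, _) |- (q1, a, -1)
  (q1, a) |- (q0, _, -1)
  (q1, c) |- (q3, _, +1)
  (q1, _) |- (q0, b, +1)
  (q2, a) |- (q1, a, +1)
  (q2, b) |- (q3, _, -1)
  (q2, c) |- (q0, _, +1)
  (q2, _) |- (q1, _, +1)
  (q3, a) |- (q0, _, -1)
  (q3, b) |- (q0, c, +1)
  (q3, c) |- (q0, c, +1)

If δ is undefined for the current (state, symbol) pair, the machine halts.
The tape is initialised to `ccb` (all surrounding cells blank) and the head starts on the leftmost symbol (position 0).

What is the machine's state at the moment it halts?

q1

q0 | _[c]cb_   read c → write b, move -1, go to q1
q1 | [_]bcb_   read _ → write b, move +1, go to q0
q0 | b[b]cb_   read b → write c, move +1, go to q0
q0 | bc[c]b_   read c → write b, move -1, go to q1
q1 | b[c]bb_   read c → write _, move +1, go to q3
q3 | b_[b]b_   read b → write c, move +1, go to q0
q0 | b_c[b]_   read b → write c, move +1, go to q0
q0 | b_cc[_]   read _ → write a, move -1, go to q1
q1 | b_c[c]a   read c → write _, move +1, go to q3
q3 | b_c_[a]   read a → write _, move -1, go to q0
q0 | b_c[_]_   read _ → write a, move -1, go to q1
q1 | b_[c]a_   read c → write _, move +1, go to q3
q3 | b__[a]_   read a → write _, move -1, go to q0
q0 | b_[_]__   read _ → write a, move -1, go to q1
q1 | b[_]a__   read _ → write b, move +1, go to q0
q0 | bb[a]__   read a → write b, move -1, go to q0
q0 | b[b]b__   read b → write c, move +1, go to q0
q0 | bc[b]__   read b → write c, move +1, go to q0
q0 | bcc[_]_   read _ → write a, move -1, go to q1
q1 | bc[c]a_   read c → write _, move +1, go to q3
q3 | bc_[a]_   read a → write _, move -1, go to q0
q0 | bc[_]__   read _ → write a, move -1, go to q1
q1 | b[c]a__   read c → write _, move +1, go to q3
q3 | b_[a]__   read a → write _, move -1, go to q0
q0 | b[_]___   read _ → write a, move -1, go to q1
q1 | [b]a___
No transition is defined for (q1, b); M halts in state q1.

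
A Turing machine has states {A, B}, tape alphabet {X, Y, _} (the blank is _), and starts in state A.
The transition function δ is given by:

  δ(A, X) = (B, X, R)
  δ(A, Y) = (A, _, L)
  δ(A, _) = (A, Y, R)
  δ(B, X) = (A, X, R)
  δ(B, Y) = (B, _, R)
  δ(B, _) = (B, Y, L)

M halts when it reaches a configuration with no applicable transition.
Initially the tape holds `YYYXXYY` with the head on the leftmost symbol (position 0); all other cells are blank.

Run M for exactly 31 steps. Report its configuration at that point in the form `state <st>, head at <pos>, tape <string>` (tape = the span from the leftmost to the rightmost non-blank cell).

A | ___[Y]YYXXYY   read Y → write _, move L, go to A
A | __[_]_YYXXYY   read _ → write Y, move R, go to A
A | __Y[_]YYXXYY   read _ → write Y, move R, go to A
A | __YY[Y]YXXYY   read Y → write _, move L, go to A
A | __Y[Y]_YXXYY   read Y → write _, move L, go to A
A | __[Y]__YXXYY   read Y → write _, move L, go to A
A | _[_]___YXXYY   read _ → write Y, move R, go to A
A | _Y[_]__YXXYY   read _ → write Y, move R, go to A
A | _YY[_]_YXXYY   read _ → write Y, move R, go to A
A | _YYY[_]YXXYY   read _ → write Y, move R, go to A
A | _YYYY[Y]XXYY   read Y → write _, move L, go to A
A | _YYY[Y]_XXYY   read Y → write _, move L, go to A
A | _YY[Y]__XXYY   read Y → write _, move L, go to A
A | _Y[Y]___XXYY   read Y → write _, move L, go to A
A | _[Y]____XXYY   read Y → write _, move L, go to A
A | [_]_____XXYY   read _ → write Y, move R, go to A
A | Y[_]____XXYY   read _ → write Y, move R, go to A
A | YY[_]___XXYY   read _ → write Y, move R, go to A
A | YYY[_]__XXYY   read _ → write Y, move R, go to A
A | YYYY[_]_XXYY   read _ → write Y, move R, go to A
A | YYYYY[_]XXYY   read _ → write Y, move R, go to A
A | YYYYYY[X]XYY   read X → write X, move R, go to B
B | YYYYYYX[X]YY   read X → write X, move R, go to A
A | YYYYYYXX[Y]Y   read Y → write _, move L, go to A
A | YYYYYYX[X]_Y   read X → write X, move R, go to B
B | YYYYYYXX[_]Y   read _ → write Y, move L, go to B
B | YYYYYYX[X]YY   read X → write X, move R, go to A
A | YYYYYYXX[Y]Y   read Y → write _, move L, go to A
A | YYYYYYX[X]_Y   read X → write X, move R, go to B
B | YYYYYYXX[_]Y   read _ → write Y, move L, go to B
B | YYYYYYX[X]YY   read X → write X, move R, go to A
A | YYYYYYXX[Y]Y
After 31 steps: state A, head at 5, tape YYYYYYXXYY.

state A, head at 5, tape YYYYYYXXYY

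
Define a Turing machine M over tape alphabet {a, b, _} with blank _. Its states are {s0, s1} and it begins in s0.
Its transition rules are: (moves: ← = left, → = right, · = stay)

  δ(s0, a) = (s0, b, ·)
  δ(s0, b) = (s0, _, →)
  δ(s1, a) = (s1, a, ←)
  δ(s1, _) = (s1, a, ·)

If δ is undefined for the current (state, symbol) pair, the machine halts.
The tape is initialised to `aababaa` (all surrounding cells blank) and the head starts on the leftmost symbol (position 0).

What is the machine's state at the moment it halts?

state=s0 head=0 tape=[a]ababaa_   (s0,a)→(s0,b,·)
state=s0 head=0 tape=[b]ababaa_   (s0,b)→(s0,_,→)
state=s0 head=1 tape=_[a]babaa_   (s0,a)→(s0,b,·)
state=s0 head=1 tape=_[b]babaa_   (s0,b)→(s0,_,→)
state=s0 head=2 tape=__[b]abaa_   (s0,b)→(s0,_,→)
state=s0 head=3 tape=___[a]baa_   (s0,a)→(s0,b,·)
state=s0 head=3 tape=___[b]baa_   (s0,b)→(s0,_,→)
state=s0 head=4 tape=____[b]aa_   (s0,b)→(s0,_,→)
state=s0 head=5 tape=_____[a]a_   (s0,a)→(s0,b,·)
state=s0 head=5 tape=_____[b]a_   (s0,b)→(s0,_,→)
state=s0 head=6 tape=______[a]_   (s0,a)→(s0,b,·)
state=s0 head=6 tape=______[b]_   (s0,b)→(s0,_,→)
state=s0 head=7 tape=_______[_]
No transition is defined for (s0, _); M halts in state s0.

s0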